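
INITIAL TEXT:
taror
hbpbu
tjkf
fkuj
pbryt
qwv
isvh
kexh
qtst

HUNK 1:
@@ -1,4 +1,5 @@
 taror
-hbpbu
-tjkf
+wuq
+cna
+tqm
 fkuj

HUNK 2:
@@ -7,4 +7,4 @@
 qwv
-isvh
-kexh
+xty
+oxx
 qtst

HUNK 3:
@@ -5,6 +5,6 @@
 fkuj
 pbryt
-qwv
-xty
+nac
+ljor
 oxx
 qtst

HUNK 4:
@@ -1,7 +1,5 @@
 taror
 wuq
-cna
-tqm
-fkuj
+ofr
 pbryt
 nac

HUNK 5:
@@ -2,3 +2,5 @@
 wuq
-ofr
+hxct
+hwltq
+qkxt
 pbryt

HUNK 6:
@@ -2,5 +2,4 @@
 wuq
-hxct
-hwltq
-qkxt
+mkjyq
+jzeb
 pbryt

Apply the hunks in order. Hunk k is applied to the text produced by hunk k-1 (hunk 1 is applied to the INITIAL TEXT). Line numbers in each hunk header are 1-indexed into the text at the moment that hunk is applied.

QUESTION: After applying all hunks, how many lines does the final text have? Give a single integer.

Hunk 1: at line 1 remove [hbpbu,tjkf] add [wuq,cna,tqm] -> 10 lines: taror wuq cna tqm fkuj pbryt qwv isvh kexh qtst
Hunk 2: at line 7 remove [isvh,kexh] add [xty,oxx] -> 10 lines: taror wuq cna tqm fkuj pbryt qwv xty oxx qtst
Hunk 3: at line 5 remove [qwv,xty] add [nac,ljor] -> 10 lines: taror wuq cna tqm fkuj pbryt nac ljor oxx qtst
Hunk 4: at line 1 remove [cna,tqm,fkuj] add [ofr] -> 8 lines: taror wuq ofr pbryt nac ljor oxx qtst
Hunk 5: at line 2 remove [ofr] add [hxct,hwltq,qkxt] -> 10 lines: taror wuq hxct hwltq qkxt pbryt nac ljor oxx qtst
Hunk 6: at line 2 remove [hxct,hwltq,qkxt] add [mkjyq,jzeb] -> 9 lines: taror wuq mkjyq jzeb pbryt nac ljor oxx qtst
Final line count: 9

Answer: 9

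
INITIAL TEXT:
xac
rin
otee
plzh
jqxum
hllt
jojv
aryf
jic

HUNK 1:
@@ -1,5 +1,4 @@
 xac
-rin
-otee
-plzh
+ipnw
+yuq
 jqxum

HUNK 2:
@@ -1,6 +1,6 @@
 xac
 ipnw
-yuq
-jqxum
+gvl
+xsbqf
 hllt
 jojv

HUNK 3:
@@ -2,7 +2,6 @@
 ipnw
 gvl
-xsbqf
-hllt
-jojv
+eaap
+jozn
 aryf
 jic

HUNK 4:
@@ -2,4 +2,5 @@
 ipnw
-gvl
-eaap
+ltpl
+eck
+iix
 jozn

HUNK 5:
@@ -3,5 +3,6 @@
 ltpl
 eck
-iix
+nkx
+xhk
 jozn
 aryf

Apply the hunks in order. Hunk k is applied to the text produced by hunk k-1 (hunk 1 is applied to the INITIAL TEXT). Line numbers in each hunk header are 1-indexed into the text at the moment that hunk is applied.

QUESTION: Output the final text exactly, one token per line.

Answer: xac
ipnw
ltpl
eck
nkx
xhk
jozn
aryf
jic

Derivation:
Hunk 1: at line 1 remove [rin,otee,plzh] add [ipnw,yuq] -> 8 lines: xac ipnw yuq jqxum hllt jojv aryf jic
Hunk 2: at line 1 remove [yuq,jqxum] add [gvl,xsbqf] -> 8 lines: xac ipnw gvl xsbqf hllt jojv aryf jic
Hunk 3: at line 2 remove [xsbqf,hllt,jojv] add [eaap,jozn] -> 7 lines: xac ipnw gvl eaap jozn aryf jic
Hunk 4: at line 2 remove [gvl,eaap] add [ltpl,eck,iix] -> 8 lines: xac ipnw ltpl eck iix jozn aryf jic
Hunk 5: at line 3 remove [iix] add [nkx,xhk] -> 9 lines: xac ipnw ltpl eck nkx xhk jozn aryf jic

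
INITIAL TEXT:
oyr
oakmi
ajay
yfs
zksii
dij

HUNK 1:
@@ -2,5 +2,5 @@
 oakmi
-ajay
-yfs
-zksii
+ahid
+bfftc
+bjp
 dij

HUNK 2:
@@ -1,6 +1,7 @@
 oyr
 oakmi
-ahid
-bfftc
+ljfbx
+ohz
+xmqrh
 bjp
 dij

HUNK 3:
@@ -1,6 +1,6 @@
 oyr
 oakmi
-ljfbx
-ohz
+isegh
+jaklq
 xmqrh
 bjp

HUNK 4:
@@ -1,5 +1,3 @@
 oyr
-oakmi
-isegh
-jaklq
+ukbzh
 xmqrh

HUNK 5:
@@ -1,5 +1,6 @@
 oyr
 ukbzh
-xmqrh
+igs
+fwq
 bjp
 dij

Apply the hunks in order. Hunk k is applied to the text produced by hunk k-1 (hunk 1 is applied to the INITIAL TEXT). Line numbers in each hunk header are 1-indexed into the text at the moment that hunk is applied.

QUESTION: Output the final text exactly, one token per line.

Hunk 1: at line 2 remove [ajay,yfs,zksii] add [ahid,bfftc,bjp] -> 6 lines: oyr oakmi ahid bfftc bjp dij
Hunk 2: at line 1 remove [ahid,bfftc] add [ljfbx,ohz,xmqrh] -> 7 lines: oyr oakmi ljfbx ohz xmqrh bjp dij
Hunk 3: at line 1 remove [ljfbx,ohz] add [isegh,jaklq] -> 7 lines: oyr oakmi isegh jaklq xmqrh bjp dij
Hunk 4: at line 1 remove [oakmi,isegh,jaklq] add [ukbzh] -> 5 lines: oyr ukbzh xmqrh bjp dij
Hunk 5: at line 1 remove [xmqrh] add [igs,fwq] -> 6 lines: oyr ukbzh igs fwq bjp dij

Answer: oyr
ukbzh
igs
fwq
bjp
dij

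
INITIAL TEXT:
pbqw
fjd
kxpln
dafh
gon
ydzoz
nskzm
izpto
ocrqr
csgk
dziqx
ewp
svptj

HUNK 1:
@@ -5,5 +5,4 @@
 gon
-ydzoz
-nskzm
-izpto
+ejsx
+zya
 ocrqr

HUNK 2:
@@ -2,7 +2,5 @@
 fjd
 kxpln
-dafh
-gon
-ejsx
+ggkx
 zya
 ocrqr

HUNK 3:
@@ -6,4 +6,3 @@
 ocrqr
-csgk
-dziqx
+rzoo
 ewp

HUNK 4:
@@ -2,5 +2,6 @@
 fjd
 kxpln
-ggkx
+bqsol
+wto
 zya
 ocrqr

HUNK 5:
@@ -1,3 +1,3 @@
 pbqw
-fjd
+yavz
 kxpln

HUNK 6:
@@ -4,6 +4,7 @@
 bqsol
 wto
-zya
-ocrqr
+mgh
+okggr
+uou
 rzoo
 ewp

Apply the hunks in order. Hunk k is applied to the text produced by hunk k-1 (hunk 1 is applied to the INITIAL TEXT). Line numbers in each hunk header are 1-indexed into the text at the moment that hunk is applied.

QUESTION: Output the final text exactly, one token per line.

Answer: pbqw
yavz
kxpln
bqsol
wto
mgh
okggr
uou
rzoo
ewp
svptj

Derivation:
Hunk 1: at line 5 remove [ydzoz,nskzm,izpto] add [ejsx,zya] -> 12 lines: pbqw fjd kxpln dafh gon ejsx zya ocrqr csgk dziqx ewp svptj
Hunk 2: at line 2 remove [dafh,gon,ejsx] add [ggkx] -> 10 lines: pbqw fjd kxpln ggkx zya ocrqr csgk dziqx ewp svptj
Hunk 3: at line 6 remove [csgk,dziqx] add [rzoo] -> 9 lines: pbqw fjd kxpln ggkx zya ocrqr rzoo ewp svptj
Hunk 4: at line 2 remove [ggkx] add [bqsol,wto] -> 10 lines: pbqw fjd kxpln bqsol wto zya ocrqr rzoo ewp svptj
Hunk 5: at line 1 remove [fjd] add [yavz] -> 10 lines: pbqw yavz kxpln bqsol wto zya ocrqr rzoo ewp svptj
Hunk 6: at line 4 remove [zya,ocrqr] add [mgh,okggr,uou] -> 11 lines: pbqw yavz kxpln bqsol wto mgh okggr uou rzoo ewp svptj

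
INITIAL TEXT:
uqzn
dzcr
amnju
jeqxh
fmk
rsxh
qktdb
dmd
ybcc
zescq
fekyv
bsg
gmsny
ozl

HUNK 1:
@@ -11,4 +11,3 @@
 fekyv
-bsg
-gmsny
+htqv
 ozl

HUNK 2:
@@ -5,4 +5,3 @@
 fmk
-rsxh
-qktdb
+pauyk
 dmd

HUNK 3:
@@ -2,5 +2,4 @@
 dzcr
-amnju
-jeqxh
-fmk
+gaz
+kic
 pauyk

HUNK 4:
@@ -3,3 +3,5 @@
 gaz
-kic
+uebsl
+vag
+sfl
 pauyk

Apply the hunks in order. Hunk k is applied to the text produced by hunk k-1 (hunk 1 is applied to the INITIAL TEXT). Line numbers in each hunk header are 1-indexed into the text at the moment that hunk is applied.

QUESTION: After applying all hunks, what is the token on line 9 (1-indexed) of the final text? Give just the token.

Answer: ybcc

Derivation:
Hunk 1: at line 11 remove [bsg,gmsny] add [htqv] -> 13 lines: uqzn dzcr amnju jeqxh fmk rsxh qktdb dmd ybcc zescq fekyv htqv ozl
Hunk 2: at line 5 remove [rsxh,qktdb] add [pauyk] -> 12 lines: uqzn dzcr amnju jeqxh fmk pauyk dmd ybcc zescq fekyv htqv ozl
Hunk 3: at line 2 remove [amnju,jeqxh,fmk] add [gaz,kic] -> 11 lines: uqzn dzcr gaz kic pauyk dmd ybcc zescq fekyv htqv ozl
Hunk 4: at line 3 remove [kic] add [uebsl,vag,sfl] -> 13 lines: uqzn dzcr gaz uebsl vag sfl pauyk dmd ybcc zescq fekyv htqv ozl
Final line 9: ybcc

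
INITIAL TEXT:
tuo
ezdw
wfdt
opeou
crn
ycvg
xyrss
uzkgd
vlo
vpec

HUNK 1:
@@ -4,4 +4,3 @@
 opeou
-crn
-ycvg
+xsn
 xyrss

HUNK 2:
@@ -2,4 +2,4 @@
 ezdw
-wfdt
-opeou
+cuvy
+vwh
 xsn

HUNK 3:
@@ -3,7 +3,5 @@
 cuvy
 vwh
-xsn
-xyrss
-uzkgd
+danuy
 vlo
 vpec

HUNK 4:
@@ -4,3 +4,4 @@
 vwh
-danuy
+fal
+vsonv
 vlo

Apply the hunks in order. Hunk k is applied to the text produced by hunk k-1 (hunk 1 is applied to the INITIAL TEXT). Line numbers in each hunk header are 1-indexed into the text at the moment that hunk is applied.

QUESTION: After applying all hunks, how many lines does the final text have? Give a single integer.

Hunk 1: at line 4 remove [crn,ycvg] add [xsn] -> 9 lines: tuo ezdw wfdt opeou xsn xyrss uzkgd vlo vpec
Hunk 2: at line 2 remove [wfdt,opeou] add [cuvy,vwh] -> 9 lines: tuo ezdw cuvy vwh xsn xyrss uzkgd vlo vpec
Hunk 3: at line 3 remove [xsn,xyrss,uzkgd] add [danuy] -> 7 lines: tuo ezdw cuvy vwh danuy vlo vpec
Hunk 4: at line 4 remove [danuy] add [fal,vsonv] -> 8 lines: tuo ezdw cuvy vwh fal vsonv vlo vpec
Final line count: 8

Answer: 8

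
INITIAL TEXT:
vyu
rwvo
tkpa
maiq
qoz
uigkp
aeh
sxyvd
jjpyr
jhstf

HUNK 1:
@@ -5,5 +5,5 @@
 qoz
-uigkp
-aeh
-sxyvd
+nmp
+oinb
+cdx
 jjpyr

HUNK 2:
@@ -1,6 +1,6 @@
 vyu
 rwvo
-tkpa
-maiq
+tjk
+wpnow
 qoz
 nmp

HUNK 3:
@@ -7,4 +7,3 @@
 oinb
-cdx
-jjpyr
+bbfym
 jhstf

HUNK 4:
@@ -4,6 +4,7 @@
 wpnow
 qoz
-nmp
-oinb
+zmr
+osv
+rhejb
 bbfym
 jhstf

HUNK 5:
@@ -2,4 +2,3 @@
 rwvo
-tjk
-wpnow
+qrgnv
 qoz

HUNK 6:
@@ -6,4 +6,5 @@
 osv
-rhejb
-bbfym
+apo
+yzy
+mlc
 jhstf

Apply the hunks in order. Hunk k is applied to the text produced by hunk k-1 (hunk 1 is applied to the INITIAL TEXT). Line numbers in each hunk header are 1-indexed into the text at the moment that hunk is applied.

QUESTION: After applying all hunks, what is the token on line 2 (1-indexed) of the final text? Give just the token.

Hunk 1: at line 5 remove [uigkp,aeh,sxyvd] add [nmp,oinb,cdx] -> 10 lines: vyu rwvo tkpa maiq qoz nmp oinb cdx jjpyr jhstf
Hunk 2: at line 1 remove [tkpa,maiq] add [tjk,wpnow] -> 10 lines: vyu rwvo tjk wpnow qoz nmp oinb cdx jjpyr jhstf
Hunk 3: at line 7 remove [cdx,jjpyr] add [bbfym] -> 9 lines: vyu rwvo tjk wpnow qoz nmp oinb bbfym jhstf
Hunk 4: at line 4 remove [nmp,oinb] add [zmr,osv,rhejb] -> 10 lines: vyu rwvo tjk wpnow qoz zmr osv rhejb bbfym jhstf
Hunk 5: at line 2 remove [tjk,wpnow] add [qrgnv] -> 9 lines: vyu rwvo qrgnv qoz zmr osv rhejb bbfym jhstf
Hunk 6: at line 6 remove [rhejb,bbfym] add [apo,yzy,mlc] -> 10 lines: vyu rwvo qrgnv qoz zmr osv apo yzy mlc jhstf
Final line 2: rwvo

Answer: rwvo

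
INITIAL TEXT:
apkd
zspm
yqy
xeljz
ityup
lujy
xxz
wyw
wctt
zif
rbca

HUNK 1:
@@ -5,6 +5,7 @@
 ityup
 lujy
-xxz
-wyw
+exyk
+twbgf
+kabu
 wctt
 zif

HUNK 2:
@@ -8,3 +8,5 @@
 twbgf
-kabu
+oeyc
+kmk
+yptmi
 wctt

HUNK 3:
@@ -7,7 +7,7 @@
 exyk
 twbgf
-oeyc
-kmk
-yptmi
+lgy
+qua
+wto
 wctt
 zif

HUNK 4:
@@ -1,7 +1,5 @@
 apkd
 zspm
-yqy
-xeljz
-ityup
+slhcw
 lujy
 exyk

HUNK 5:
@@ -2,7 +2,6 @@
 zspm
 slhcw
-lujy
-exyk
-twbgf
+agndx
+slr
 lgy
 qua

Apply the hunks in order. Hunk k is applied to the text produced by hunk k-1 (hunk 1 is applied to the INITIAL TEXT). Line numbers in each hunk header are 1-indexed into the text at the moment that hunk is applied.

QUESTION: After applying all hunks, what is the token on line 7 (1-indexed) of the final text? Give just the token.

Answer: qua

Derivation:
Hunk 1: at line 5 remove [xxz,wyw] add [exyk,twbgf,kabu] -> 12 lines: apkd zspm yqy xeljz ityup lujy exyk twbgf kabu wctt zif rbca
Hunk 2: at line 8 remove [kabu] add [oeyc,kmk,yptmi] -> 14 lines: apkd zspm yqy xeljz ityup lujy exyk twbgf oeyc kmk yptmi wctt zif rbca
Hunk 3: at line 7 remove [oeyc,kmk,yptmi] add [lgy,qua,wto] -> 14 lines: apkd zspm yqy xeljz ityup lujy exyk twbgf lgy qua wto wctt zif rbca
Hunk 4: at line 1 remove [yqy,xeljz,ityup] add [slhcw] -> 12 lines: apkd zspm slhcw lujy exyk twbgf lgy qua wto wctt zif rbca
Hunk 5: at line 2 remove [lujy,exyk,twbgf] add [agndx,slr] -> 11 lines: apkd zspm slhcw agndx slr lgy qua wto wctt zif rbca
Final line 7: qua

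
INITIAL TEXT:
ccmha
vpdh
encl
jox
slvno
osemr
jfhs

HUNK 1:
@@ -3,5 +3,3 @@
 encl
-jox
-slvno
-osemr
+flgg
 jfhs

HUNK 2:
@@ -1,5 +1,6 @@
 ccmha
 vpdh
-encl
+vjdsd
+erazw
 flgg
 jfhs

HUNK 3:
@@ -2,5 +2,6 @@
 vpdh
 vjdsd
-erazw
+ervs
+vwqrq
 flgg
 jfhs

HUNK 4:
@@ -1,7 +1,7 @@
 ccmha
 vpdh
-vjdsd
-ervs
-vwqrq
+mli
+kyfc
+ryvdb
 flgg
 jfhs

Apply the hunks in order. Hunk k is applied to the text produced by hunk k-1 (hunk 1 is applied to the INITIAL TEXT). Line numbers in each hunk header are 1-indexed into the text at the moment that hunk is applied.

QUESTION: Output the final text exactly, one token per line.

Answer: ccmha
vpdh
mli
kyfc
ryvdb
flgg
jfhs

Derivation:
Hunk 1: at line 3 remove [jox,slvno,osemr] add [flgg] -> 5 lines: ccmha vpdh encl flgg jfhs
Hunk 2: at line 1 remove [encl] add [vjdsd,erazw] -> 6 lines: ccmha vpdh vjdsd erazw flgg jfhs
Hunk 3: at line 2 remove [erazw] add [ervs,vwqrq] -> 7 lines: ccmha vpdh vjdsd ervs vwqrq flgg jfhs
Hunk 4: at line 1 remove [vjdsd,ervs,vwqrq] add [mli,kyfc,ryvdb] -> 7 lines: ccmha vpdh mli kyfc ryvdb flgg jfhs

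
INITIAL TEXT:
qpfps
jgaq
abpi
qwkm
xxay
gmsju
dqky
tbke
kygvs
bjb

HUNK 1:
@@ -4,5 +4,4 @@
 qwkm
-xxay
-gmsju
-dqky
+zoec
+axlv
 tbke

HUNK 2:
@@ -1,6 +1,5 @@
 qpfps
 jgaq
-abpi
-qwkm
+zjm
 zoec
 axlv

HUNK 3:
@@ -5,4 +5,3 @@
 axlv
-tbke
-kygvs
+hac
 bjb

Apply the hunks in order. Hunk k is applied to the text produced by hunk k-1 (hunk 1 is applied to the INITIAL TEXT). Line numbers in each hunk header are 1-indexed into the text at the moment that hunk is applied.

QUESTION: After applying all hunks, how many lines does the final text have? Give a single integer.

Hunk 1: at line 4 remove [xxay,gmsju,dqky] add [zoec,axlv] -> 9 lines: qpfps jgaq abpi qwkm zoec axlv tbke kygvs bjb
Hunk 2: at line 1 remove [abpi,qwkm] add [zjm] -> 8 lines: qpfps jgaq zjm zoec axlv tbke kygvs bjb
Hunk 3: at line 5 remove [tbke,kygvs] add [hac] -> 7 lines: qpfps jgaq zjm zoec axlv hac bjb
Final line count: 7

Answer: 7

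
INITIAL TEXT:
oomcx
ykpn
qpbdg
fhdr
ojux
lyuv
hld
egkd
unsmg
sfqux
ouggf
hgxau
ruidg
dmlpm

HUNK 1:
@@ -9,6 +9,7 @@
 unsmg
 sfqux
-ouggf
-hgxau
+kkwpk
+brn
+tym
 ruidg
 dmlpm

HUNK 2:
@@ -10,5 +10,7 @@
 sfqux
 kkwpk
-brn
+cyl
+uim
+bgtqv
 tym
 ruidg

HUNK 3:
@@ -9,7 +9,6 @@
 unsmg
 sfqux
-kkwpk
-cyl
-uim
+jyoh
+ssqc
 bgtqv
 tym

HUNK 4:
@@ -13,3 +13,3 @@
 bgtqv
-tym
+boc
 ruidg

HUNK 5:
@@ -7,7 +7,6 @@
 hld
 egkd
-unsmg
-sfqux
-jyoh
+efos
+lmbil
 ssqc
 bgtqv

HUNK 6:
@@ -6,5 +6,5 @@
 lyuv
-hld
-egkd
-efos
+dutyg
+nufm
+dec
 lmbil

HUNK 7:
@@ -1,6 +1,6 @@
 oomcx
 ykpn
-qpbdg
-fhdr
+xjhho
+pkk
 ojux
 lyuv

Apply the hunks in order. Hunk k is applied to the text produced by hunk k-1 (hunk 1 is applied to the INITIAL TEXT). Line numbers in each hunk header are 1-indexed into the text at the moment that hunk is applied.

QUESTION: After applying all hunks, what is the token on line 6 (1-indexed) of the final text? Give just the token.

Answer: lyuv

Derivation:
Hunk 1: at line 9 remove [ouggf,hgxau] add [kkwpk,brn,tym] -> 15 lines: oomcx ykpn qpbdg fhdr ojux lyuv hld egkd unsmg sfqux kkwpk brn tym ruidg dmlpm
Hunk 2: at line 10 remove [brn] add [cyl,uim,bgtqv] -> 17 lines: oomcx ykpn qpbdg fhdr ojux lyuv hld egkd unsmg sfqux kkwpk cyl uim bgtqv tym ruidg dmlpm
Hunk 3: at line 9 remove [kkwpk,cyl,uim] add [jyoh,ssqc] -> 16 lines: oomcx ykpn qpbdg fhdr ojux lyuv hld egkd unsmg sfqux jyoh ssqc bgtqv tym ruidg dmlpm
Hunk 4: at line 13 remove [tym] add [boc] -> 16 lines: oomcx ykpn qpbdg fhdr ojux lyuv hld egkd unsmg sfqux jyoh ssqc bgtqv boc ruidg dmlpm
Hunk 5: at line 7 remove [unsmg,sfqux,jyoh] add [efos,lmbil] -> 15 lines: oomcx ykpn qpbdg fhdr ojux lyuv hld egkd efos lmbil ssqc bgtqv boc ruidg dmlpm
Hunk 6: at line 6 remove [hld,egkd,efos] add [dutyg,nufm,dec] -> 15 lines: oomcx ykpn qpbdg fhdr ojux lyuv dutyg nufm dec lmbil ssqc bgtqv boc ruidg dmlpm
Hunk 7: at line 1 remove [qpbdg,fhdr] add [xjhho,pkk] -> 15 lines: oomcx ykpn xjhho pkk ojux lyuv dutyg nufm dec lmbil ssqc bgtqv boc ruidg dmlpm
Final line 6: lyuv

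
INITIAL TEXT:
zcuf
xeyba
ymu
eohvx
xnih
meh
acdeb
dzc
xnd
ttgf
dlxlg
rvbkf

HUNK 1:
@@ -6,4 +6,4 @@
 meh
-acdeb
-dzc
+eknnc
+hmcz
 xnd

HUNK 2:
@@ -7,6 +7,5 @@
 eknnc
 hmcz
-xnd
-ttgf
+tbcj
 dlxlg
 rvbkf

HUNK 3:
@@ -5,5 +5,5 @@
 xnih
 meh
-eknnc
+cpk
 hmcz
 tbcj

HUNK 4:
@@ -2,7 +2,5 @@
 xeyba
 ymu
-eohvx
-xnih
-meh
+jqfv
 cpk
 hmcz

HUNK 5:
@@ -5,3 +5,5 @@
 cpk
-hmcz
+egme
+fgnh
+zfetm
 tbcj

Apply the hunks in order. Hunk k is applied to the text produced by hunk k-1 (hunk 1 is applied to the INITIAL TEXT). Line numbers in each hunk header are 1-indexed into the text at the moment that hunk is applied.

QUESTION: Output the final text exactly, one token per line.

Answer: zcuf
xeyba
ymu
jqfv
cpk
egme
fgnh
zfetm
tbcj
dlxlg
rvbkf

Derivation:
Hunk 1: at line 6 remove [acdeb,dzc] add [eknnc,hmcz] -> 12 lines: zcuf xeyba ymu eohvx xnih meh eknnc hmcz xnd ttgf dlxlg rvbkf
Hunk 2: at line 7 remove [xnd,ttgf] add [tbcj] -> 11 lines: zcuf xeyba ymu eohvx xnih meh eknnc hmcz tbcj dlxlg rvbkf
Hunk 3: at line 5 remove [eknnc] add [cpk] -> 11 lines: zcuf xeyba ymu eohvx xnih meh cpk hmcz tbcj dlxlg rvbkf
Hunk 4: at line 2 remove [eohvx,xnih,meh] add [jqfv] -> 9 lines: zcuf xeyba ymu jqfv cpk hmcz tbcj dlxlg rvbkf
Hunk 5: at line 5 remove [hmcz] add [egme,fgnh,zfetm] -> 11 lines: zcuf xeyba ymu jqfv cpk egme fgnh zfetm tbcj dlxlg rvbkf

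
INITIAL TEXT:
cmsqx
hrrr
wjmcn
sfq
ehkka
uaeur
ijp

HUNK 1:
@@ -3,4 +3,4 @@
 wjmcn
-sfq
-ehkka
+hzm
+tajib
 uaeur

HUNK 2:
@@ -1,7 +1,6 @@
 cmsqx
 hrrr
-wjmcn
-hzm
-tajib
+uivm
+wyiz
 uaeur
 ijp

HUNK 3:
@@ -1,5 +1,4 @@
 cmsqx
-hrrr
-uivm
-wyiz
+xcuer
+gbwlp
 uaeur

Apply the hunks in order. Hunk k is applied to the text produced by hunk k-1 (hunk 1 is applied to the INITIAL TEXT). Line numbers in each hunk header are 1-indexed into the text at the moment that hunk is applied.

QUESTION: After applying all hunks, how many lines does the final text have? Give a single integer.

Hunk 1: at line 3 remove [sfq,ehkka] add [hzm,tajib] -> 7 lines: cmsqx hrrr wjmcn hzm tajib uaeur ijp
Hunk 2: at line 1 remove [wjmcn,hzm,tajib] add [uivm,wyiz] -> 6 lines: cmsqx hrrr uivm wyiz uaeur ijp
Hunk 3: at line 1 remove [hrrr,uivm,wyiz] add [xcuer,gbwlp] -> 5 lines: cmsqx xcuer gbwlp uaeur ijp
Final line count: 5

Answer: 5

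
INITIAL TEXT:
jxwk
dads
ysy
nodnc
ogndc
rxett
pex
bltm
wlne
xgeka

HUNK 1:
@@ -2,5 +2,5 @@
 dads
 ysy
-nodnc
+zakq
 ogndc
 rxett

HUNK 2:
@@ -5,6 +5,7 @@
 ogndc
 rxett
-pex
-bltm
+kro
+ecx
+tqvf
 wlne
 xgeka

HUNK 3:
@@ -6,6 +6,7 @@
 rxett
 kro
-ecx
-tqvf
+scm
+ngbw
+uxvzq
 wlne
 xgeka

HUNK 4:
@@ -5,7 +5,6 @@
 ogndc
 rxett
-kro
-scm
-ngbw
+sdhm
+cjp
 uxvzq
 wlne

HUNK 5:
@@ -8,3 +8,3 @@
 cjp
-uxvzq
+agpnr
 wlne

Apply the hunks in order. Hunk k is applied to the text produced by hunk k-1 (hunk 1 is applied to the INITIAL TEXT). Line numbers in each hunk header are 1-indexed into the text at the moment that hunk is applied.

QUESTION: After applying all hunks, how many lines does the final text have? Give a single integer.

Answer: 11

Derivation:
Hunk 1: at line 2 remove [nodnc] add [zakq] -> 10 lines: jxwk dads ysy zakq ogndc rxett pex bltm wlne xgeka
Hunk 2: at line 5 remove [pex,bltm] add [kro,ecx,tqvf] -> 11 lines: jxwk dads ysy zakq ogndc rxett kro ecx tqvf wlne xgeka
Hunk 3: at line 6 remove [ecx,tqvf] add [scm,ngbw,uxvzq] -> 12 lines: jxwk dads ysy zakq ogndc rxett kro scm ngbw uxvzq wlne xgeka
Hunk 4: at line 5 remove [kro,scm,ngbw] add [sdhm,cjp] -> 11 lines: jxwk dads ysy zakq ogndc rxett sdhm cjp uxvzq wlne xgeka
Hunk 5: at line 8 remove [uxvzq] add [agpnr] -> 11 lines: jxwk dads ysy zakq ogndc rxett sdhm cjp agpnr wlne xgeka
Final line count: 11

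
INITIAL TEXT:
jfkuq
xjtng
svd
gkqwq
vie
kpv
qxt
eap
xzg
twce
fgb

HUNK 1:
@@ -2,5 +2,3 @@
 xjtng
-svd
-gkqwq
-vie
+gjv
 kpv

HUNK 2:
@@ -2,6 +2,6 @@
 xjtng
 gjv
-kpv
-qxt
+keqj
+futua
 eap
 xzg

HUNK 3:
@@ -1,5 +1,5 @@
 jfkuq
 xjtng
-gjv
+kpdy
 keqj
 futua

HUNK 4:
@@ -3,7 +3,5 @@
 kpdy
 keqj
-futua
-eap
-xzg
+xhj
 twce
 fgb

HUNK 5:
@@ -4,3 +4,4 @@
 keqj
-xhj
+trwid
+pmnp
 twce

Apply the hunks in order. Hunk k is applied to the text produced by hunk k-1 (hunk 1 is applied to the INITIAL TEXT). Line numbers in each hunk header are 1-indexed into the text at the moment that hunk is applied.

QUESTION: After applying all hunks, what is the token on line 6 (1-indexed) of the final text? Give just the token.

Hunk 1: at line 2 remove [svd,gkqwq,vie] add [gjv] -> 9 lines: jfkuq xjtng gjv kpv qxt eap xzg twce fgb
Hunk 2: at line 2 remove [kpv,qxt] add [keqj,futua] -> 9 lines: jfkuq xjtng gjv keqj futua eap xzg twce fgb
Hunk 3: at line 1 remove [gjv] add [kpdy] -> 9 lines: jfkuq xjtng kpdy keqj futua eap xzg twce fgb
Hunk 4: at line 3 remove [futua,eap,xzg] add [xhj] -> 7 lines: jfkuq xjtng kpdy keqj xhj twce fgb
Hunk 5: at line 4 remove [xhj] add [trwid,pmnp] -> 8 lines: jfkuq xjtng kpdy keqj trwid pmnp twce fgb
Final line 6: pmnp

Answer: pmnp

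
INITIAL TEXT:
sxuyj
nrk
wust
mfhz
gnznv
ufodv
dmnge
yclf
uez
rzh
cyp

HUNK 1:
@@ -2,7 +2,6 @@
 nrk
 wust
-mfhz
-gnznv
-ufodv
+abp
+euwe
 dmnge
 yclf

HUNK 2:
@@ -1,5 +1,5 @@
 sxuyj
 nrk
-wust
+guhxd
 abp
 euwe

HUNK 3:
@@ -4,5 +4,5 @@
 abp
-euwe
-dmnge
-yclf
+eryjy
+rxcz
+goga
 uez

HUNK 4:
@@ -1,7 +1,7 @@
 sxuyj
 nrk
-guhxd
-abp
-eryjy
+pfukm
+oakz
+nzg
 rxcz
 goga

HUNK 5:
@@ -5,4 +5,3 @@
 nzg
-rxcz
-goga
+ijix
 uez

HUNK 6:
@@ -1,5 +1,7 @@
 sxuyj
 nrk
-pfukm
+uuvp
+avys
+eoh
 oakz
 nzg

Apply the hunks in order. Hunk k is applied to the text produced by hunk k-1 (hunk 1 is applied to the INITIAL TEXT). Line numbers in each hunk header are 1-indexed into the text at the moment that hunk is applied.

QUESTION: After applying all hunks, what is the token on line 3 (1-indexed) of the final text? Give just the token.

Answer: uuvp

Derivation:
Hunk 1: at line 2 remove [mfhz,gnznv,ufodv] add [abp,euwe] -> 10 lines: sxuyj nrk wust abp euwe dmnge yclf uez rzh cyp
Hunk 2: at line 1 remove [wust] add [guhxd] -> 10 lines: sxuyj nrk guhxd abp euwe dmnge yclf uez rzh cyp
Hunk 3: at line 4 remove [euwe,dmnge,yclf] add [eryjy,rxcz,goga] -> 10 lines: sxuyj nrk guhxd abp eryjy rxcz goga uez rzh cyp
Hunk 4: at line 1 remove [guhxd,abp,eryjy] add [pfukm,oakz,nzg] -> 10 lines: sxuyj nrk pfukm oakz nzg rxcz goga uez rzh cyp
Hunk 5: at line 5 remove [rxcz,goga] add [ijix] -> 9 lines: sxuyj nrk pfukm oakz nzg ijix uez rzh cyp
Hunk 6: at line 1 remove [pfukm] add [uuvp,avys,eoh] -> 11 lines: sxuyj nrk uuvp avys eoh oakz nzg ijix uez rzh cyp
Final line 3: uuvp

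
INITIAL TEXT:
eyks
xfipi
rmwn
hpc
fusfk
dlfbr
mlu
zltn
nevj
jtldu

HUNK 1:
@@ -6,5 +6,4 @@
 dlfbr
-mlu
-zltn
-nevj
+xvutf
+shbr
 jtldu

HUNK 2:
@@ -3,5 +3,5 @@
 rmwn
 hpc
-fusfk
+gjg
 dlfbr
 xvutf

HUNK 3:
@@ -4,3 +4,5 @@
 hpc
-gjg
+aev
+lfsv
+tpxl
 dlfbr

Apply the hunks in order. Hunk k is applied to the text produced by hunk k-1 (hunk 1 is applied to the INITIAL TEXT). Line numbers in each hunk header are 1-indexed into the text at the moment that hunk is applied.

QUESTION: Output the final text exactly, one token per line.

Hunk 1: at line 6 remove [mlu,zltn,nevj] add [xvutf,shbr] -> 9 lines: eyks xfipi rmwn hpc fusfk dlfbr xvutf shbr jtldu
Hunk 2: at line 3 remove [fusfk] add [gjg] -> 9 lines: eyks xfipi rmwn hpc gjg dlfbr xvutf shbr jtldu
Hunk 3: at line 4 remove [gjg] add [aev,lfsv,tpxl] -> 11 lines: eyks xfipi rmwn hpc aev lfsv tpxl dlfbr xvutf shbr jtldu

Answer: eyks
xfipi
rmwn
hpc
aev
lfsv
tpxl
dlfbr
xvutf
shbr
jtldu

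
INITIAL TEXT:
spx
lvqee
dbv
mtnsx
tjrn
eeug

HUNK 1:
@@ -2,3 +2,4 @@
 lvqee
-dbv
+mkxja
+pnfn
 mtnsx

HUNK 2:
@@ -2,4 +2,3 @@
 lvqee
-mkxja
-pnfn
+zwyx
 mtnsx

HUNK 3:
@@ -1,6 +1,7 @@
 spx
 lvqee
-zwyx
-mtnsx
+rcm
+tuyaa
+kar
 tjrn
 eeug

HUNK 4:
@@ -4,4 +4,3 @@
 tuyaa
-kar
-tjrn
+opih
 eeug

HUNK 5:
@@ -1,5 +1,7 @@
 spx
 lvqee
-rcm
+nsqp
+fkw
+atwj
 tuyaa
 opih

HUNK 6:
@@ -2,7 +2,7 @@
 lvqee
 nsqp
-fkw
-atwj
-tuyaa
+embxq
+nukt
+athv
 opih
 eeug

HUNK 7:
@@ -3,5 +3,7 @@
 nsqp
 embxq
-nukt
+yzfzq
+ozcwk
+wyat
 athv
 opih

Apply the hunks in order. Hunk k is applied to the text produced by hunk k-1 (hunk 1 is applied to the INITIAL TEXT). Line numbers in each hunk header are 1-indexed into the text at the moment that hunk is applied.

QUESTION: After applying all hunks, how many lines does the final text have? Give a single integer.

Hunk 1: at line 2 remove [dbv] add [mkxja,pnfn] -> 7 lines: spx lvqee mkxja pnfn mtnsx tjrn eeug
Hunk 2: at line 2 remove [mkxja,pnfn] add [zwyx] -> 6 lines: spx lvqee zwyx mtnsx tjrn eeug
Hunk 3: at line 1 remove [zwyx,mtnsx] add [rcm,tuyaa,kar] -> 7 lines: spx lvqee rcm tuyaa kar tjrn eeug
Hunk 4: at line 4 remove [kar,tjrn] add [opih] -> 6 lines: spx lvqee rcm tuyaa opih eeug
Hunk 5: at line 1 remove [rcm] add [nsqp,fkw,atwj] -> 8 lines: spx lvqee nsqp fkw atwj tuyaa opih eeug
Hunk 6: at line 2 remove [fkw,atwj,tuyaa] add [embxq,nukt,athv] -> 8 lines: spx lvqee nsqp embxq nukt athv opih eeug
Hunk 7: at line 3 remove [nukt] add [yzfzq,ozcwk,wyat] -> 10 lines: spx lvqee nsqp embxq yzfzq ozcwk wyat athv opih eeug
Final line count: 10

Answer: 10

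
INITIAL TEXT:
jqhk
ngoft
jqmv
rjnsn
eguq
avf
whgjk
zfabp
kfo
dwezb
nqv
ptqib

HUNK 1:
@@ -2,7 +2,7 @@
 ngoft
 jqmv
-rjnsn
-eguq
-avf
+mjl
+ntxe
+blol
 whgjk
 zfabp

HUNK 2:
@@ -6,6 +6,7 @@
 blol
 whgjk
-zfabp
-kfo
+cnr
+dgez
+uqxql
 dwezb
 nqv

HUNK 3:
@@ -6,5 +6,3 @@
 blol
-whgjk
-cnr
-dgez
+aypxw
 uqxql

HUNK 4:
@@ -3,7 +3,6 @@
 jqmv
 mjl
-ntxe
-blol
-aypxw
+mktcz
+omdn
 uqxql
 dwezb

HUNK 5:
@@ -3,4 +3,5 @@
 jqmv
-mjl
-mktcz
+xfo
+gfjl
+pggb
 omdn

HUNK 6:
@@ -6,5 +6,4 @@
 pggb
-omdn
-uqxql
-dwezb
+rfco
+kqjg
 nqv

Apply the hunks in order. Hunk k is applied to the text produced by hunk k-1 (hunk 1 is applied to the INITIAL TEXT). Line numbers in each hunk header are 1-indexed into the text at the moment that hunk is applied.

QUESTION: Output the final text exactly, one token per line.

Hunk 1: at line 2 remove [rjnsn,eguq,avf] add [mjl,ntxe,blol] -> 12 lines: jqhk ngoft jqmv mjl ntxe blol whgjk zfabp kfo dwezb nqv ptqib
Hunk 2: at line 6 remove [zfabp,kfo] add [cnr,dgez,uqxql] -> 13 lines: jqhk ngoft jqmv mjl ntxe blol whgjk cnr dgez uqxql dwezb nqv ptqib
Hunk 3: at line 6 remove [whgjk,cnr,dgez] add [aypxw] -> 11 lines: jqhk ngoft jqmv mjl ntxe blol aypxw uqxql dwezb nqv ptqib
Hunk 4: at line 3 remove [ntxe,blol,aypxw] add [mktcz,omdn] -> 10 lines: jqhk ngoft jqmv mjl mktcz omdn uqxql dwezb nqv ptqib
Hunk 5: at line 3 remove [mjl,mktcz] add [xfo,gfjl,pggb] -> 11 lines: jqhk ngoft jqmv xfo gfjl pggb omdn uqxql dwezb nqv ptqib
Hunk 6: at line 6 remove [omdn,uqxql,dwezb] add [rfco,kqjg] -> 10 lines: jqhk ngoft jqmv xfo gfjl pggb rfco kqjg nqv ptqib

Answer: jqhk
ngoft
jqmv
xfo
gfjl
pggb
rfco
kqjg
nqv
ptqib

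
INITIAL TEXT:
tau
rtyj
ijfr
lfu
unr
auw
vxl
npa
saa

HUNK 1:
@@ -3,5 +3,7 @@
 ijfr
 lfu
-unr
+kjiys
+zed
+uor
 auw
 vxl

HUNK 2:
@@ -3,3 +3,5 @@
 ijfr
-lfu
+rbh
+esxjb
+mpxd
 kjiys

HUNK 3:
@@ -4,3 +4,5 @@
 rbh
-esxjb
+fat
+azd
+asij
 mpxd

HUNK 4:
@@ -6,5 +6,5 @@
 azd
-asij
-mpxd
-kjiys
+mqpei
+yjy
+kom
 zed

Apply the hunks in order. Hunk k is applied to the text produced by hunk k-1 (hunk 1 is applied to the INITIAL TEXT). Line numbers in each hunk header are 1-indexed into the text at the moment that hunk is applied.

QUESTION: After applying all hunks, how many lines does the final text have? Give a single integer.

Hunk 1: at line 3 remove [unr] add [kjiys,zed,uor] -> 11 lines: tau rtyj ijfr lfu kjiys zed uor auw vxl npa saa
Hunk 2: at line 3 remove [lfu] add [rbh,esxjb,mpxd] -> 13 lines: tau rtyj ijfr rbh esxjb mpxd kjiys zed uor auw vxl npa saa
Hunk 3: at line 4 remove [esxjb] add [fat,azd,asij] -> 15 lines: tau rtyj ijfr rbh fat azd asij mpxd kjiys zed uor auw vxl npa saa
Hunk 4: at line 6 remove [asij,mpxd,kjiys] add [mqpei,yjy,kom] -> 15 lines: tau rtyj ijfr rbh fat azd mqpei yjy kom zed uor auw vxl npa saa
Final line count: 15

Answer: 15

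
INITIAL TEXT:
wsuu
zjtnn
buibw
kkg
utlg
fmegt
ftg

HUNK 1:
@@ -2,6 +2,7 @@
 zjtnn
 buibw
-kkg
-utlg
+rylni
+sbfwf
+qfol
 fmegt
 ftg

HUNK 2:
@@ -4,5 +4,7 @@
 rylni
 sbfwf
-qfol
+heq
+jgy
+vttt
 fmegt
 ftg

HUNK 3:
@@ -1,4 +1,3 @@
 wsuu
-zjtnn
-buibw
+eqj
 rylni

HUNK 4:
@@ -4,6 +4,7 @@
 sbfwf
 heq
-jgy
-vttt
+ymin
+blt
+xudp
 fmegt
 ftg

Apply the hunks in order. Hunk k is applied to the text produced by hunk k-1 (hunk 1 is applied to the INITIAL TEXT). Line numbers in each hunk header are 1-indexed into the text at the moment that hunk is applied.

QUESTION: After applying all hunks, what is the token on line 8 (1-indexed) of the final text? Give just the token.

Answer: xudp

Derivation:
Hunk 1: at line 2 remove [kkg,utlg] add [rylni,sbfwf,qfol] -> 8 lines: wsuu zjtnn buibw rylni sbfwf qfol fmegt ftg
Hunk 2: at line 4 remove [qfol] add [heq,jgy,vttt] -> 10 lines: wsuu zjtnn buibw rylni sbfwf heq jgy vttt fmegt ftg
Hunk 3: at line 1 remove [zjtnn,buibw] add [eqj] -> 9 lines: wsuu eqj rylni sbfwf heq jgy vttt fmegt ftg
Hunk 4: at line 4 remove [jgy,vttt] add [ymin,blt,xudp] -> 10 lines: wsuu eqj rylni sbfwf heq ymin blt xudp fmegt ftg
Final line 8: xudp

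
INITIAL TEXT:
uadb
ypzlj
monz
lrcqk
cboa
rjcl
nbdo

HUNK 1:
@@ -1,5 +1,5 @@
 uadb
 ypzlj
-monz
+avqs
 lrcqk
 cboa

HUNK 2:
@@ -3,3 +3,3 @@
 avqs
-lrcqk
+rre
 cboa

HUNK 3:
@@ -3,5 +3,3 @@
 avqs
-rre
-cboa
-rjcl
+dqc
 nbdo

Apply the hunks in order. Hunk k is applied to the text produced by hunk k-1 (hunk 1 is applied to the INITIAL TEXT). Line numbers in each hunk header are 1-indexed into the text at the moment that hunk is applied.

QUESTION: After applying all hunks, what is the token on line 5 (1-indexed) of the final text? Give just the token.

Hunk 1: at line 1 remove [monz] add [avqs] -> 7 lines: uadb ypzlj avqs lrcqk cboa rjcl nbdo
Hunk 2: at line 3 remove [lrcqk] add [rre] -> 7 lines: uadb ypzlj avqs rre cboa rjcl nbdo
Hunk 3: at line 3 remove [rre,cboa,rjcl] add [dqc] -> 5 lines: uadb ypzlj avqs dqc nbdo
Final line 5: nbdo

Answer: nbdo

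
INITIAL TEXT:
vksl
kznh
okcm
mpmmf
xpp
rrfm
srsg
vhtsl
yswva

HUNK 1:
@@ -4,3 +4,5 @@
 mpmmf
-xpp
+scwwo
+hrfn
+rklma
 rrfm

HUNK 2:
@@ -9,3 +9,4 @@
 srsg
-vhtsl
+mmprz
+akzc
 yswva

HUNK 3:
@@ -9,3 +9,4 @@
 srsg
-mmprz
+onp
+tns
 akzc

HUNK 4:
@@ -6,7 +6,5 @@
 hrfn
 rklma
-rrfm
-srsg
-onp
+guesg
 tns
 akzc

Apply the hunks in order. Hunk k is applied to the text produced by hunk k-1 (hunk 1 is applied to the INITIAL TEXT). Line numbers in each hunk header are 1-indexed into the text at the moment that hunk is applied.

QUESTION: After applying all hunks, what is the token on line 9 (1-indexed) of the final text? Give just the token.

Hunk 1: at line 4 remove [xpp] add [scwwo,hrfn,rklma] -> 11 lines: vksl kznh okcm mpmmf scwwo hrfn rklma rrfm srsg vhtsl yswva
Hunk 2: at line 9 remove [vhtsl] add [mmprz,akzc] -> 12 lines: vksl kznh okcm mpmmf scwwo hrfn rklma rrfm srsg mmprz akzc yswva
Hunk 3: at line 9 remove [mmprz] add [onp,tns] -> 13 lines: vksl kznh okcm mpmmf scwwo hrfn rklma rrfm srsg onp tns akzc yswva
Hunk 4: at line 6 remove [rrfm,srsg,onp] add [guesg] -> 11 lines: vksl kznh okcm mpmmf scwwo hrfn rklma guesg tns akzc yswva
Final line 9: tns

Answer: tns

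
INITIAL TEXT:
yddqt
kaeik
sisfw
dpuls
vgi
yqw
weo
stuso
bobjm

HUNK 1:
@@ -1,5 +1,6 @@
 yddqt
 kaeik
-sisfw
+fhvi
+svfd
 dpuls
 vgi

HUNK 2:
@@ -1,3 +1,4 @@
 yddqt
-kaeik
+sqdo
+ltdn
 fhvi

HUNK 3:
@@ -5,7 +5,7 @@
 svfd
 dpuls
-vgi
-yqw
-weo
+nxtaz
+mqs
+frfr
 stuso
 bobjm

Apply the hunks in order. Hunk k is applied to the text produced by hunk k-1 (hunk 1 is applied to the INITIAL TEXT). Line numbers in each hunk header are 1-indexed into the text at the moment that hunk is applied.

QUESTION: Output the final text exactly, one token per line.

Answer: yddqt
sqdo
ltdn
fhvi
svfd
dpuls
nxtaz
mqs
frfr
stuso
bobjm

Derivation:
Hunk 1: at line 1 remove [sisfw] add [fhvi,svfd] -> 10 lines: yddqt kaeik fhvi svfd dpuls vgi yqw weo stuso bobjm
Hunk 2: at line 1 remove [kaeik] add [sqdo,ltdn] -> 11 lines: yddqt sqdo ltdn fhvi svfd dpuls vgi yqw weo stuso bobjm
Hunk 3: at line 5 remove [vgi,yqw,weo] add [nxtaz,mqs,frfr] -> 11 lines: yddqt sqdo ltdn fhvi svfd dpuls nxtaz mqs frfr stuso bobjm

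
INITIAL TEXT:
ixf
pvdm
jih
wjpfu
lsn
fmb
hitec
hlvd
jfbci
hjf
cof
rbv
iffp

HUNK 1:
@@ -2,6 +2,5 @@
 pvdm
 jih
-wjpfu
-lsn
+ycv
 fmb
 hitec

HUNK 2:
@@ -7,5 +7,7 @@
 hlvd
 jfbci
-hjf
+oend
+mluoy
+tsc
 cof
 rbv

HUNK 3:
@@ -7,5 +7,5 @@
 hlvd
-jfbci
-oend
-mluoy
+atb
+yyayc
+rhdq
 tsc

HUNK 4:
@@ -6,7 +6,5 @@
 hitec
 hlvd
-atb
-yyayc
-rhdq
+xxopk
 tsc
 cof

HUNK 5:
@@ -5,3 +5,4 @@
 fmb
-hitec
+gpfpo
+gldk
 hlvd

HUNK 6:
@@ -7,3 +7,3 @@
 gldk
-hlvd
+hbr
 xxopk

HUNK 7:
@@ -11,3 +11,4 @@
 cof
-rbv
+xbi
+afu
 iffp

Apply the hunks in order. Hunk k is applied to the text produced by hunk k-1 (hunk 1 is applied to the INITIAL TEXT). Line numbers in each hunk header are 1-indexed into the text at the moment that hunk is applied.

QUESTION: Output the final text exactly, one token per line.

Answer: ixf
pvdm
jih
ycv
fmb
gpfpo
gldk
hbr
xxopk
tsc
cof
xbi
afu
iffp

Derivation:
Hunk 1: at line 2 remove [wjpfu,lsn] add [ycv] -> 12 lines: ixf pvdm jih ycv fmb hitec hlvd jfbci hjf cof rbv iffp
Hunk 2: at line 7 remove [hjf] add [oend,mluoy,tsc] -> 14 lines: ixf pvdm jih ycv fmb hitec hlvd jfbci oend mluoy tsc cof rbv iffp
Hunk 3: at line 7 remove [jfbci,oend,mluoy] add [atb,yyayc,rhdq] -> 14 lines: ixf pvdm jih ycv fmb hitec hlvd atb yyayc rhdq tsc cof rbv iffp
Hunk 4: at line 6 remove [atb,yyayc,rhdq] add [xxopk] -> 12 lines: ixf pvdm jih ycv fmb hitec hlvd xxopk tsc cof rbv iffp
Hunk 5: at line 5 remove [hitec] add [gpfpo,gldk] -> 13 lines: ixf pvdm jih ycv fmb gpfpo gldk hlvd xxopk tsc cof rbv iffp
Hunk 6: at line 7 remove [hlvd] add [hbr] -> 13 lines: ixf pvdm jih ycv fmb gpfpo gldk hbr xxopk tsc cof rbv iffp
Hunk 7: at line 11 remove [rbv] add [xbi,afu] -> 14 lines: ixf pvdm jih ycv fmb gpfpo gldk hbr xxopk tsc cof xbi afu iffp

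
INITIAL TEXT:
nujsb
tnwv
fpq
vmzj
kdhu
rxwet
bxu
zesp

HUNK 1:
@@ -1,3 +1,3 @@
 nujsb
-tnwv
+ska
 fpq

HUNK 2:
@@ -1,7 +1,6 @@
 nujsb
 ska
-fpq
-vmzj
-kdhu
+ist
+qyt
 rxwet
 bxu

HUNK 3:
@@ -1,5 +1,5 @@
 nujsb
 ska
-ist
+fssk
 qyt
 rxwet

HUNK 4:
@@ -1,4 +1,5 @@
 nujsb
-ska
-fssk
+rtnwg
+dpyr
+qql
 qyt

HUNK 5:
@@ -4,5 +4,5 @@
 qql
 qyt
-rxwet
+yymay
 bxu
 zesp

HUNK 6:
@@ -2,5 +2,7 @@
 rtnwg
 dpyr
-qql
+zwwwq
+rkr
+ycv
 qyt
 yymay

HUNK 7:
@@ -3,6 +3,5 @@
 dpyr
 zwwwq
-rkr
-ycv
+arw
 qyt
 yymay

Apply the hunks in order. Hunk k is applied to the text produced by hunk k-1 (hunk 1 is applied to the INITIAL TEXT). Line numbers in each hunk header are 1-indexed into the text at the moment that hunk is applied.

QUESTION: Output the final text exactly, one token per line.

Answer: nujsb
rtnwg
dpyr
zwwwq
arw
qyt
yymay
bxu
zesp

Derivation:
Hunk 1: at line 1 remove [tnwv] add [ska] -> 8 lines: nujsb ska fpq vmzj kdhu rxwet bxu zesp
Hunk 2: at line 1 remove [fpq,vmzj,kdhu] add [ist,qyt] -> 7 lines: nujsb ska ist qyt rxwet bxu zesp
Hunk 3: at line 1 remove [ist] add [fssk] -> 7 lines: nujsb ska fssk qyt rxwet bxu zesp
Hunk 4: at line 1 remove [ska,fssk] add [rtnwg,dpyr,qql] -> 8 lines: nujsb rtnwg dpyr qql qyt rxwet bxu zesp
Hunk 5: at line 4 remove [rxwet] add [yymay] -> 8 lines: nujsb rtnwg dpyr qql qyt yymay bxu zesp
Hunk 6: at line 2 remove [qql] add [zwwwq,rkr,ycv] -> 10 lines: nujsb rtnwg dpyr zwwwq rkr ycv qyt yymay bxu zesp
Hunk 7: at line 3 remove [rkr,ycv] add [arw] -> 9 lines: nujsb rtnwg dpyr zwwwq arw qyt yymay bxu zesp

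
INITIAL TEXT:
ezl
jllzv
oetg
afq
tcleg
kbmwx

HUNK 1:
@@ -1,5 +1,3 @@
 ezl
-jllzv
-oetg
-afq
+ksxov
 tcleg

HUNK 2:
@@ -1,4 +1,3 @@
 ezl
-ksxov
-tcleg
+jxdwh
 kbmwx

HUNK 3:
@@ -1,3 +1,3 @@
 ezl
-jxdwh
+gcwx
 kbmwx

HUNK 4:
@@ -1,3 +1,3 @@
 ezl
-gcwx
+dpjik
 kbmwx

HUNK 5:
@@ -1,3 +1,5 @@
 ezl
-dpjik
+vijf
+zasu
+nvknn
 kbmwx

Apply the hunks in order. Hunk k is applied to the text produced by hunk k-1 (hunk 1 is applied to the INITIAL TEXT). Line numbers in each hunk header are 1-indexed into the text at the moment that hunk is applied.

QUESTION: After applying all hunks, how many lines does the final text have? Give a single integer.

Hunk 1: at line 1 remove [jllzv,oetg,afq] add [ksxov] -> 4 lines: ezl ksxov tcleg kbmwx
Hunk 2: at line 1 remove [ksxov,tcleg] add [jxdwh] -> 3 lines: ezl jxdwh kbmwx
Hunk 3: at line 1 remove [jxdwh] add [gcwx] -> 3 lines: ezl gcwx kbmwx
Hunk 4: at line 1 remove [gcwx] add [dpjik] -> 3 lines: ezl dpjik kbmwx
Hunk 5: at line 1 remove [dpjik] add [vijf,zasu,nvknn] -> 5 lines: ezl vijf zasu nvknn kbmwx
Final line count: 5

Answer: 5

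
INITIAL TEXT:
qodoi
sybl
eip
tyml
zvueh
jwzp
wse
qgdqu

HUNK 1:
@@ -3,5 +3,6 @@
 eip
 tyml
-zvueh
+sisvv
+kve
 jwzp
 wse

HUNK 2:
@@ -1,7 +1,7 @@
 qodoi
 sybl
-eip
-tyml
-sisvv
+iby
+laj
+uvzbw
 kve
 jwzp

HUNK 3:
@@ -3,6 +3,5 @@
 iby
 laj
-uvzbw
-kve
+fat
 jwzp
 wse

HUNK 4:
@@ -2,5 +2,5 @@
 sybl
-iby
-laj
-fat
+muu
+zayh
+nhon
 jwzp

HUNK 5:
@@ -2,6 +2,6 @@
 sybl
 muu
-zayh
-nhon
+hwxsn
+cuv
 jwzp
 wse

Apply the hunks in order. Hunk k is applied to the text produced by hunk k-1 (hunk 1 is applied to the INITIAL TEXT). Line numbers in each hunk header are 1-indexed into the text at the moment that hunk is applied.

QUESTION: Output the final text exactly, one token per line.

Hunk 1: at line 3 remove [zvueh] add [sisvv,kve] -> 9 lines: qodoi sybl eip tyml sisvv kve jwzp wse qgdqu
Hunk 2: at line 1 remove [eip,tyml,sisvv] add [iby,laj,uvzbw] -> 9 lines: qodoi sybl iby laj uvzbw kve jwzp wse qgdqu
Hunk 3: at line 3 remove [uvzbw,kve] add [fat] -> 8 lines: qodoi sybl iby laj fat jwzp wse qgdqu
Hunk 4: at line 2 remove [iby,laj,fat] add [muu,zayh,nhon] -> 8 lines: qodoi sybl muu zayh nhon jwzp wse qgdqu
Hunk 5: at line 2 remove [zayh,nhon] add [hwxsn,cuv] -> 8 lines: qodoi sybl muu hwxsn cuv jwzp wse qgdqu

Answer: qodoi
sybl
muu
hwxsn
cuv
jwzp
wse
qgdqu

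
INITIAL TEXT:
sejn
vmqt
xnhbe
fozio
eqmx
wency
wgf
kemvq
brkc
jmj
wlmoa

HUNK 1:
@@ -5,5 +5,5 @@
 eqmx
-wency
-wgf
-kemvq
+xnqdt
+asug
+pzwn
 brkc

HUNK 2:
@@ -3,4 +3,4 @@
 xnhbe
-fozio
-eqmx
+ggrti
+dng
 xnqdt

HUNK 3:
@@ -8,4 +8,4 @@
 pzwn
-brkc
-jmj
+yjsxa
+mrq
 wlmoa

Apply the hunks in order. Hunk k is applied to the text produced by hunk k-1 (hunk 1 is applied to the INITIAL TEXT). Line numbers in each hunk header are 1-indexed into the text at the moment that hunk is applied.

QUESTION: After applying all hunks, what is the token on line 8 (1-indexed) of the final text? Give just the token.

Hunk 1: at line 5 remove [wency,wgf,kemvq] add [xnqdt,asug,pzwn] -> 11 lines: sejn vmqt xnhbe fozio eqmx xnqdt asug pzwn brkc jmj wlmoa
Hunk 2: at line 3 remove [fozio,eqmx] add [ggrti,dng] -> 11 lines: sejn vmqt xnhbe ggrti dng xnqdt asug pzwn brkc jmj wlmoa
Hunk 3: at line 8 remove [brkc,jmj] add [yjsxa,mrq] -> 11 lines: sejn vmqt xnhbe ggrti dng xnqdt asug pzwn yjsxa mrq wlmoa
Final line 8: pzwn

Answer: pzwn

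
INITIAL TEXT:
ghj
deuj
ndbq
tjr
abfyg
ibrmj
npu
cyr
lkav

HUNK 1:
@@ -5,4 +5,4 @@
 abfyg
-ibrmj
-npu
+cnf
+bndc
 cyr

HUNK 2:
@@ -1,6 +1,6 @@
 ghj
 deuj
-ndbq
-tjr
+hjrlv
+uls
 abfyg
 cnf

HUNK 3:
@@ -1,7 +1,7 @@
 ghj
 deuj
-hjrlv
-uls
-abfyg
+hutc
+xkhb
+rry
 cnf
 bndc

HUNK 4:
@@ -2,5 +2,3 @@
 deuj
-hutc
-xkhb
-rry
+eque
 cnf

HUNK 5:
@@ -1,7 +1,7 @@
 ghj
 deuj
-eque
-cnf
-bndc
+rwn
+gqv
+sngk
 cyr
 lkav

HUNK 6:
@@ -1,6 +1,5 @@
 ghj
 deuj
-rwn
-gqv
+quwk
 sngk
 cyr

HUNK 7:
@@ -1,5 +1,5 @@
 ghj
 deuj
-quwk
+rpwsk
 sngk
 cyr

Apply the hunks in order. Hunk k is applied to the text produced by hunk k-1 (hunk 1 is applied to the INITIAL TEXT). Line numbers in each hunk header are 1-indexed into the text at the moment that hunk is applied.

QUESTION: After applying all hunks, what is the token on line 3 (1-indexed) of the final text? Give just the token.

Answer: rpwsk

Derivation:
Hunk 1: at line 5 remove [ibrmj,npu] add [cnf,bndc] -> 9 lines: ghj deuj ndbq tjr abfyg cnf bndc cyr lkav
Hunk 2: at line 1 remove [ndbq,tjr] add [hjrlv,uls] -> 9 lines: ghj deuj hjrlv uls abfyg cnf bndc cyr lkav
Hunk 3: at line 1 remove [hjrlv,uls,abfyg] add [hutc,xkhb,rry] -> 9 lines: ghj deuj hutc xkhb rry cnf bndc cyr lkav
Hunk 4: at line 2 remove [hutc,xkhb,rry] add [eque] -> 7 lines: ghj deuj eque cnf bndc cyr lkav
Hunk 5: at line 1 remove [eque,cnf,bndc] add [rwn,gqv,sngk] -> 7 lines: ghj deuj rwn gqv sngk cyr lkav
Hunk 6: at line 1 remove [rwn,gqv] add [quwk] -> 6 lines: ghj deuj quwk sngk cyr lkav
Hunk 7: at line 1 remove [quwk] add [rpwsk] -> 6 lines: ghj deuj rpwsk sngk cyr lkav
Final line 3: rpwsk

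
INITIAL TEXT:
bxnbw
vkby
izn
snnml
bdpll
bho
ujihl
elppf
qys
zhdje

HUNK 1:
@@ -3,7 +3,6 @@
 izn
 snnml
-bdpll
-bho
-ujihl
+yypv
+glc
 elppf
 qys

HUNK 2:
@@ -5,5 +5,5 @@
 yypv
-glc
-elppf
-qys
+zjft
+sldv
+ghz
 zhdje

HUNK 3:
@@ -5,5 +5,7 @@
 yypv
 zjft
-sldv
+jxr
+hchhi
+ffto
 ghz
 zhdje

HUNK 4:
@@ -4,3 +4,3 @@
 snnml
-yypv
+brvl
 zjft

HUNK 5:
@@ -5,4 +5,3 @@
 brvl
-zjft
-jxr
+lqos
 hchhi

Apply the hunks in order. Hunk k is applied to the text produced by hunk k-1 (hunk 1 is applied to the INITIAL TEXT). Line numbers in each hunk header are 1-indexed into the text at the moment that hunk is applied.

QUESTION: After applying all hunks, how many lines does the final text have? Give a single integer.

Hunk 1: at line 3 remove [bdpll,bho,ujihl] add [yypv,glc] -> 9 lines: bxnbw vkby izn snnml yypv glc elppf qys zhdje
Hunk 2: at line 5 remove [glc,elppf,qys] add [zjft,sldv,ghz] -> 9 lines: bxnbw vkby izn snnml yypv zjft sldv ghz zhdje
Hunk 3: at line 5 remove [sldv] add [jxr,hchhi,ffto] -> 11 lines: bxnbw vkby izn snnml yypv zjft jxr hchhi ffto ghz zhdje
Hunk 4: at line 4 remove [yypv] add [brvl] -> 11 lines: bxnbw vkby izn snnml brvl zjft jxr hchhi ffto ghz zhdje
Hunk 5: at line 5 remove [zjft,jxr] add [lqos] -> 10 lines: bxnbw vkby izn snnml brvl lqos hchhi ffto ghz zhdje
Final line count: 10

Answer: 10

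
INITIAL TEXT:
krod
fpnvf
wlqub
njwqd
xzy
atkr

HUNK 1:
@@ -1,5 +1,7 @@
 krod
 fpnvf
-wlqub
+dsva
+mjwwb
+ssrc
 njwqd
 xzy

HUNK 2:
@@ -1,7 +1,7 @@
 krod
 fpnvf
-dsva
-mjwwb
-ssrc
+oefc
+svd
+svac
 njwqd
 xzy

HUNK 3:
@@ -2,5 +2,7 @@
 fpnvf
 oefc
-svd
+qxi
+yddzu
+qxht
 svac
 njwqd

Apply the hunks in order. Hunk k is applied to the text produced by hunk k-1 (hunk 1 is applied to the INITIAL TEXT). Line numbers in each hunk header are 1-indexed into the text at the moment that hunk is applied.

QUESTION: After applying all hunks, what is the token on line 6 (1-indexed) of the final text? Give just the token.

Hunk 1: at line 1 remove [wlqub] add [dsva,mjwwb,ssrc] -> 8 lines: krod fpnvf dsva mjwwb ssrc njwqd xzy atkr
Hunk 2: at line 1 remove [dsva,mjwwb,ssrc] add [oefc,svd,svac] -> 8 lines: krod fpnvf oefc svd svac njwqd xzy atkr
Hunk 3: at line 2 remove [svd] add [qxi,yddzu,qxht] -> 10 lines: krod fpnvf oefc qxi yddzu qxht svac njwqd xzy atkr
Final line 6: qxht

Answer: qxht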